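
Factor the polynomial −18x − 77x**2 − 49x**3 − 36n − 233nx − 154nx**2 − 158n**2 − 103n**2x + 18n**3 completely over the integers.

Group: 2n(9n**2 − 56nx − 79n − 49x**2 − 77x − 18) + x(9n**2 − 56nx − 79n − 49x**2 − 77x − 18); both groups contain (9n**2 − 56nx − 79n − 49x**2 − 77x − 18), so (2n + x) is a factor with cofactor 9n**2 − 56nx − 79n − 49x**2 − 77x − 18.
The cofactor groups again: 9n**2 − 56nx − 79n − 49x**2 − 77x − 18 = n(9n + 7x + 2) + (−7x − 9)(9n + 7x + 2); both groups contain (9n + 7x + 2), giving (n − 7x − 9)(9n + 7x + 2).

(2n + x)(9n + 7x + 2)(n − 7x − 9)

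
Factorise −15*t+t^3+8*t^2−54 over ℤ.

(t+2)*(t+9)*(t−3)

Among the possible rational roots, t = −2 is a root, giving the factor (t+2) and quotient t^2+6*t−27.
The remaining quadratic factors as (t−3)(t+9).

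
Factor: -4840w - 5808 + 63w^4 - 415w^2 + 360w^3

(3w + 11)(3w - 11)(7w + 12)(w + 4)

Among the possible rational roots, w = 11/3 is a root, giving the factor (3w - 11) and quotient 21w^3 + 197w^2 + 584w + 528.
Next, w = -11/3 is a root, giving the factor (3w + 11) and quotient 7w^2 + 40w + 48.
The remaining quadratic factors as (7w + 12)(w + 4).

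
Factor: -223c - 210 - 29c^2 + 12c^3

(3c + 7)(4c + 5)(c - 6)

By the rational root theorem, c = -7/3 is a root, so (3c + 7) divides it; the quotient is 4c^2 - 19c - 30.
The remaining quadratic factors as (c - 6)(4c + 5).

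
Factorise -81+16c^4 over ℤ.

(2c+3)(2c-3)(4c^2+9)

(2c)⁴ − (3)⁴ = ((2c)² − (3)²)((2c)² + (3)²); the first factor splits again, the second (4c^2+9) is irreducible.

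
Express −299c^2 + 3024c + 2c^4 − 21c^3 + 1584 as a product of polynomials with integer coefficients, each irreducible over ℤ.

Testing divisors of the constant over divisors of the leading coefficient, c = 12 is a root, giving the factor (c − 12) and quotient 2c^3 + 3c^2 − 263c − 132.
Next, c = −12 is a root, so (c + 12) is a factor; dividing leaves 2c^2 − 21c − 11.
The remaining quadratic factors as (c − 11)(2c + 1).

(2c + 1)(c + 12)(c − 11)(c − 12)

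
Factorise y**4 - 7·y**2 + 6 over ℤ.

(y + 1)·(y - 1)·(y**2 - 6)

Substitute u = y**2 to get a quadratic in u, then factor.
y**2 - 1 is a difference of squares.
y**2 - 6 is irreducible over ℤ (6 is not a perfect square).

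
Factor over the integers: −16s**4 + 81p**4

(3p + 2s)(3p − 2s)(9p**2 + 4s**2)

Difference of squares twice: with A = 3p and B = 2s, A⁴ − B⁴ = (A² − B²)(A² + B²), and A² − B² factors again.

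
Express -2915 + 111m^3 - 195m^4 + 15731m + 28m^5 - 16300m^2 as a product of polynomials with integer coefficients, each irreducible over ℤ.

(4m - 1)(7m - 5)(m - 11)(m^2 + 5m + 53)

Testing divisors of the constant over divisors of the leading coefficient, m = 11 is a root, so (m - 11) divides it; the quotient is 28m^4 + 113m^3 + 1354m^2 - 1406m + 265.
Then m = 5/7 is a root, so (7m - 5) is a factor; dividing leaves 4m^3 + 19m^2 + 207m - 53.
Next, m = 1/4 is a root, giving the factor (4m - 1) and quotient m^2 + 5m + 53.
The quadratic m^2 + 5m + 53 has discriminant -187 < 0 and is irreducible over ℤ.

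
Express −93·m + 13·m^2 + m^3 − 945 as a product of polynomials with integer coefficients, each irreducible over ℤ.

Trying the rational-root candidates, m = 9 is a root, so (m − 9) divides it; the quotient is m^2 + 22·m + 105.
The remaining quadratic factors as (m + 7)(m + 15).

(m + 15)·(m + 7)·(m − 9)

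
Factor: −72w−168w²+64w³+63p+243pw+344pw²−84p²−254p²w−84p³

Group: 6p(−14p²−40pw−21p+64w²+24w) + (w−3)(−14p²−40pw−21p+64w²+24w); both groups contain (−14p²−40pw−21p+64w²+24w), so (6p+w−3) is a factor with cofactor −14p²−40pw−21p+64w²+24w.
The cofactor groups again: −14p²−40pw−21p+64w²+24w = −7p(2p+8w+3) + 8w(2p+8w+3); both groups contain (2p+8w+3), giving −(7p−8w)(2p+8w+3).

−(2p+8w+3)(6p+w−3)(7p−8w)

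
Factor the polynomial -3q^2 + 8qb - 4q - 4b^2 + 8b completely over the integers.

Group: -q(3q - 2b + 4) + 2b(3q - 2b + 4); both groups contain (3q - 2b + 4).

-(3q - 2b + 4)(q - 2b)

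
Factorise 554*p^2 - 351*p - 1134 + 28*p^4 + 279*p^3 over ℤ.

By the rational root theorem, p = 9/7 is a root, giving the factor (7*p - 9) and quotient 4*p^3 + 45*p^2 + 137*p + 126.
Then p = -7 is a root, so (p + 7) divides it; the quotient is 4*p^2 + 17*p + 18.
The remaining quadratic factors as (p + 2)(4*p + 9).

(4*p + 9)*(7*p - 9)*(p + 2)*(p + 7)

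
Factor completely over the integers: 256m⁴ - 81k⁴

Difference of squares twice: with A = 4m and B = 3k, A⁴ − B⁴ = (A² − B²)(A² + B²), and A² − B² factors again.

(4m - 3k)(4m + 3k)(16m² + 9k²)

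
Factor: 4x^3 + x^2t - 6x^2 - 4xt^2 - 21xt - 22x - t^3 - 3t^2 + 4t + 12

(x - t - 3)(4x + t - 2)(x + t + 2)

Group: x(4x^2 + 5xt + 6x + t^2 - 4) + (-t - 3)(4x^2 + 5xt + 6x + t^2 - 4); both groups contain (4x^2 + 5xt + 6x + t^2 - 4), so (x - t - 3) is a factor with cofactor 4x^2 + 5xt + 6x + t^2 - 4.
The cofactor groups again: 4x^2 + 5xt + 6x + t^2 - 4 = x(4x + t - 2) + (t + 2)(4x + t - 2); both groups contain (4x + t - 2), giving (x + t + 2)(4x + t - 2).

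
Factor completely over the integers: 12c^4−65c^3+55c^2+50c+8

(3c+1)(4c+1)(c−2)(c−4)

By the rational root theorem, c = −1/3 is a root, so (3c+1) divides it; the quotient is 4c^3−23c^2+26c+8.
Next, c = 4 is a root, giving the factor (c−4) and quotient 4c^2−7c−2.
The remaining quadratic factors as (4c+1)(c−2).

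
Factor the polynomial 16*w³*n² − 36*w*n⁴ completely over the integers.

4*n²*w*(2*w − 3*n)*(2*w + 3*n)

Factor out 4*w*n², leaving 4*w² − 9*n², which is a difference of two squares.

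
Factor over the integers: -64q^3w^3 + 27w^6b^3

-w^3(4q - 3wb)(16q^2 + 12qwb + 9w^2b^2)

Factor out w^3 first: what remains is -64q^3 + 27w^3b^3.
Recognize a difference of cubes with the parts 3wb and 4q.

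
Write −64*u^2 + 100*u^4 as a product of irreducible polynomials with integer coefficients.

Every term has a factor of 4*u^2. Then 25*u^2 − 16 = (5*u)² − (4)².

4*u^2*(5*u + 4)*(5*u − 4)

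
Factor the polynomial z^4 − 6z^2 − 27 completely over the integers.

Substitute u = z^2 to get a quadratic in u, then factor.
z^2 + 3 is irreducible over ℤ (always positive, so no real roots).
z^2 − 9 is a difference of squares.

(z + 3)(z − 3)(z^2 + 3)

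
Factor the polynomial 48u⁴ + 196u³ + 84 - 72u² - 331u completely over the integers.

Testing divisors of the constant over divisors of the leading coefficient, u = -4 is a root, so (u + 4) is a factor; dividing leaves 48u³ + 4u² - 88u + 21.
Next, u = 1/4 is a root, giving the factor (4u - 1) and quotient 12u² + 4u - 21.
The remaining quadratic factors as (6u - 7)(2u + 3).

(2u + 3)(4u - 1)(6u - 7)(u + 4)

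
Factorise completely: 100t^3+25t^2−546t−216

(4t+9)(5t+2)(5t−12)

Among the possible rational roots, t = 12/5 is a root, so (5t−12) divides it; the quotient is 20t^2+53t+18.
The remaining quadratic factors as (4t+9)(5t+2).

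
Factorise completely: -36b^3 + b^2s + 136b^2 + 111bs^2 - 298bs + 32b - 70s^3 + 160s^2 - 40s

-(4b - 5s)(9b - 7s + 2)(b + 2s - 4)

Group: b(-36b^2 + 73bs - 8b - 35s^2 + 10s) + (2s - 4)(-36b^2 + 73bs - 8b - 35s^2 + 10s); both groups contain (-36b^2 + 73bs - 8b - 35s^2 + 10s), so (b + 2s - 4) is a factor with cofactor -36b^2 + 73bs - 8b - 35s^2 + 10s.
The cofactor groups again: -36b^2 + 73bs - 8b - 35s^2 + 10s = -4b(9b - 7s + 2) + 5s(9b - 7s + 2); both groups contain (9b - 7s + 2), giving -(4b - 5s)(9b - 7s + 2).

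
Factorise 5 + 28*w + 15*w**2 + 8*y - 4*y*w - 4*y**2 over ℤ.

-(2*y - 3*w - 5)*(2*y + 5*w + 1)

Group: -2*y*(2*y + 5*w + 1) + (3*w + 5)*(2*y + 5*w + 1); both groups contain (2*y + 5*w + 1).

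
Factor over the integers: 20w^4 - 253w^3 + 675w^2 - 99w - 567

(4w + 3)(5w - 7)(w - 3)(w - 9)

By the rational root theorem, w = -3/4 is a root, giving the factor (4w + 3) and quotient 5w^3 - 67w^2 + 219w - 189.
Next, w = 3 is a root, so (w - 3) is a factor; dividing leaves 5w^2 - 52w + 63.
The remaining quadratic factors as (w - 9)(5w - 7).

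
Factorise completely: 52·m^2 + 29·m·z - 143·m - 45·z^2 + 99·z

(13·m - 9·z)·(4·m + 5·z - 11)

Group: 4·m·(13·m - 9·z) + (5·z - 11)·(13·m - 9·z); both groups contain (13·m - 9·z).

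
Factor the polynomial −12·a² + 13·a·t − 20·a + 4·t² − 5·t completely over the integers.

Group: −4·a·(3·a − 4·t + 5) − t·(3·a − 4·t + 5); both groups contain (3·a − 4·t + 5).

−(3·a − 4·t + 5)·(4·a + t)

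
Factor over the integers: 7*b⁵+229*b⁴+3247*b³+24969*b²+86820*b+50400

(7*b+5)*(b+12)*(b+8)*(b²+12*b+105)

By the rational root theorem, b = −8 is a root, so (b+8) divides it; the quotient is 7*b⁴+173*b³+1863*b²+10065*b+6300.
Continuing, b = −5/7 is a root, giving the factor (7*b+5) and quotient b³+24*b²+249*b+1260.
Then b = −12 is a root, so (b+12) divides it; the quotient is b²+12*b+105.
The quadratic b²+12*b+105 has discriminant −276 < 0 and is irreducible over ℤ.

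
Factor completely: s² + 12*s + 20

(s + 10)*(s + 2)

Two integers with product 20 and sum 12 are 2 and 10.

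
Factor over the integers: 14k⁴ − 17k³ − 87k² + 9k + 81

(2k + 3)(7k + 9)(k − 1)(k − 3)

Trying the rational-root candidates, k = −3/2 is a root, so (2k + 3) is a factor; dividing leaves 7k³ − 19k² − 15k + 27.
Next, k = 3 is a root, giving the factor (k − 3) and quotient 7k² + 2k − 9.
The remaining quadratic factors as (7k + 9)(k − 1).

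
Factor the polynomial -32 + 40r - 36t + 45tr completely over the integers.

Group as (45tr - 36t) + (40r - 32) = 9t(5r - 4) + 8(5r - 4).
Both groups share the factor (5r - 4).

(5r - 4)(9t + 8)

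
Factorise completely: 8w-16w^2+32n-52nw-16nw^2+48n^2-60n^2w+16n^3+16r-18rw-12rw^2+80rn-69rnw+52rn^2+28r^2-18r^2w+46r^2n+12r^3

(2r+4n+w)(3r+4n+4)(2r+n-4w+2)

Group: 3r(4r^2+10rn-6rw+4r+4n^2-15nw+8n-4w^2+2w) + (4n+4)(4r^2+10rn-6rw+4r+4n^2-15nw+8n-4w^2+2w); both groups contain (4r^2+10rn-6rw+4r+4n^2-15nw+8n-4w^2+2w), so (3r+4n+4) is a factor with cofactor 4r^2+10rn-6rw+4r+4n^2-15nw+8n-4w^2+2w.
The cofactor groups again: 4r^2+10rn-6rw+4r+4n^2-15nw+8n-4w^2+2w = 2r(2r+4n+w) + (n-4w+2)(2r+4n+w); both groups contain (2r+4n+w), giving (2r+n-4w+2)(2r+4n+w).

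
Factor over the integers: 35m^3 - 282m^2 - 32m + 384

(5m - 6)(7m + 8)(m - 8)

Among the possible rational roots, m = 8 is a root, so (m - 8) divides it; the quotient is 35m^2 - 2m - 48.
The remaining quadratic factors as (5m - 6)(7m + 8).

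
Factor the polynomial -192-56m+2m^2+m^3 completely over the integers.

(m+4)(m+6)(m-8)

Among the possible rational roots, m = -4 is a root, giving the factor (m+4) and quotient m^2-2m-48.
The remaining quadratic factors as (m-8)(m+6).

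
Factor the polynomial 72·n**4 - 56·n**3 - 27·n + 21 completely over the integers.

(9·n - 7)·(8·n**3 - 3)

Group as (72·n**4 - 27·n) + (-56·n**3 + 21) = 9·n·(8·n**3 - 3) - 7·(8·n**3 - 3).
Both groups share the factor (8·n**3 - 3).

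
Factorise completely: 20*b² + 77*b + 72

(4*b + 9)*(5*b + 8)

Need a pair with product 20·72 = 1440 and sum 77: that's 32 and 45.
Split the middle term: 20*b² + 32*b + 45*b + 72 = 4*b*(5*b + 8) + 9*(5*b + 8).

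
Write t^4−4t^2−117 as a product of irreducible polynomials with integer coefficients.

(t^2+9)(t^2−13)

Substitute u = t^2 to get a quadratic in u, then factor.
t^2−13 is irreducible over ℤ (13 is not a perfect square).
t^2+9 is irreducible over ℤ (sum of squares).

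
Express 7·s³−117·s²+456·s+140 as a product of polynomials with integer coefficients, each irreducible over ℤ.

(7·s+2)·(s−10)·(s−7)

Among the possible rational roots, s = −2/7 is a root, so (7·s+2) divides it; the quotient is s²−17·s+70.
The remaining quadratic factors as (s−7)(s−10).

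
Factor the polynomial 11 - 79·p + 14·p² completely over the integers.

(2·p - 11)·(7·p - 1)

Need a pair with product 14·11 = 154 and sum -79: that's -2 and -77.
Split the middle term: 14·p² - 2·p - 77·p + 11 = 2·p·(7·p - 1) - 11·(7·p - 1).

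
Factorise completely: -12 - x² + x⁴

(x + 2)(x - 2)(x² + 3)

Substitute u = x² to get a quadratic in u, then factor.
x² + 3 is irreducible over ℤ (always positive, so no real roots).
x² - 4 is a difference of squares.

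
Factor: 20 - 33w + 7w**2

Need a pair with product 7·20 = 140 and sum -33: that's -28 and -5.
Split the middle term: 7w**2 - 28w - 5w + 20 = 7w(w - 4) - 5(w - 4).

(7w - 5)(w - 4)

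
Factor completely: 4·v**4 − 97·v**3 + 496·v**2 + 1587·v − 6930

Testing divisors of the constant over divisors of the leading coefficient, v = 14 is a root, so (v − 14) is a factor; dividing leaves 4·v**3 − 41·v**2 − 78·v + 495.
Next, v = 11 is a root, giving the factor (v − 11) and quotient 4·v**2 + 3·v − 45.
The remaining quadratic factors as (4·v + 15)(v − 3).

(4·v + 15)·(v − 11)·(v − 14)·(v − 3)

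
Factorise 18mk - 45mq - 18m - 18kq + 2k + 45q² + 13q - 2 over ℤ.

(2k - 5q - 2)(9m - 9q + 1)

Group: 2k(9m - 9q + 1) + (-5q - 2)(9m - 9q + 1); both groups contain (9m - 9q + 1).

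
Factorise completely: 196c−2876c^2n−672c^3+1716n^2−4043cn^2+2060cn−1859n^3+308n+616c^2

Group: 12c(−56c^2−179cn−14c−143n^2−22n) + (13n−14)(−56c^2−179cn−14c−143n^2−22n); both groups contain (−56c^2−179cn−14c−143n^2−22n), so (12c+13n−14) is a factor with cofactor −56c^2−179cn−14c−143n^2−22n.
The cofactor groups again: −56c^2−179cn−14c−143n^2−22n = −7c(8c+13n+2) − 11n(8c+13n+2); both groups contain (8c+13n+2), giving −(7c+11n)(8c+13n+2).

−(12c+13n−14)(7c+11n)(8c+13n+2)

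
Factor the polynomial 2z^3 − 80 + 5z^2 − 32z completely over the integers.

Trying the rational-root candidates, z = −4 is a root, so (z + 4) divides it; the quotient is 2z^2 − 3z − 20.
The remaining quadratic factors as (z − 4)(2z + 5).

(2z + 5)(z + 4)(z − 4)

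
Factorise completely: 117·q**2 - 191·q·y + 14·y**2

(13·q - y)·(9·q - 14·y)

Group: 13·q·(9·q - 14·y) - y·(9·q - 14·y); both groups contain (9·q - 14·y).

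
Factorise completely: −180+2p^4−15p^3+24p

Group as (2p^4+24p) + (−15p^3−180) = 2p(p^3+12) − 15(p^3+12).
Both groups share the factor (p^3+12).

(2p−15)(p^3+12)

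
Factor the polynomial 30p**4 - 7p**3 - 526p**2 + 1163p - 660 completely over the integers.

(5p - 12)(6p - 11)(p + 5)(p - 1)

Among the possible rational roots, p = -5 is a root, so (p + 5) is a factor; dividing leaves 30p**3 - 157p**2 + 259p - 132.
Next, p = 12/5 is a root, so (5p - 12) divides it; the quotient is 6p**2 - 17p + 11.
The remaining quadratic factors as (6p - 11)(p - 1).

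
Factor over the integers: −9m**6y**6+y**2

Every term has a factor of y**2; factoring it out leaves −9m**6y**4+1.
Recognize a difference of squares with the parts 1 and 3m**3y**2.

−y**2(3m**3y**2+1)(3m**3y**2−1)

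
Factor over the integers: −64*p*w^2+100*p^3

Every term has a factor of 4*p. Then 25*p^2−16*w^2 = (5*p)² − (4*w)².

4*p*(5*p+4*w)*(5*p−4*w)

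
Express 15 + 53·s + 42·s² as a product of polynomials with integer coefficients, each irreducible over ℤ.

(6·s + 5)·(7·s + 3)

Need a pair with product 42·15 = 630 and sum 53: that's 35 and 18.
Split the middle term: 42·s² + 35·s + 18·s + 15 = 7·s·(6·s + 5) + 3·(6·s + 5).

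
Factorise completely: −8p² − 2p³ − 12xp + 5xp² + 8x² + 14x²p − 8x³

−(x − 2p)(4x − p − 4)(2x + p)

Group: x(−8x² − 2xp + 8x + p² + 4p) − 2p(−8x² − 2xp + 8x + p² + 4p); both groups contain (−8x² − 2xp + 8x + p² + 4p), so (x − 2p) is a factor with cofactor −8x² − 2xp + 8x + p² + 4p.
The cofactor groups again: −8x² − 2xp + 8x + p² + 4p = −4x(2x + p) + (p + 4)(2x + p); both groups contain (2x + p), giving −(4x − p − 4)(2x + p).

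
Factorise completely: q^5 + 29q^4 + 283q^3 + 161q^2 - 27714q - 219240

(q + 12)(q + 14)(q - 9)(q^2 + 12q + 145)

Among the possible rational roots, q = -14 is a root, so (q + 14) is a factor; dividing leaves q^4 + 15q^3 + 73q^2 - 861q - 15660.
Then q = 9 is a root, giving the factor (q - 9) and quotient q^3 + 24q^2 + 289q + 1740.
Next, q = -12 is a root, so (q + 12) divides it; the quotient is q^2 + 12q + 145.
The quadratic q^2 + 12q + 145 has discriminant -436 < 0 and is irreducible over ℤ.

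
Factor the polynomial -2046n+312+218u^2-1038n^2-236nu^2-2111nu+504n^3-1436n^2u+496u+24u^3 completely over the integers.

Group: 4n(126n^2+19nu+150n-2u^2-16u-24) + (-12u-13)(126n^2+19nu+150n-2u^2-16u-24); both groups contain (126n^2+19nu+150n-2u^2-16u-24), so (4n-12u-13) is a factor with cofactor 126n^2+19nu+150n-2u^2-16u-24.
The cofactor groups again: 126n^2+19nu+150n-2u^2-16u-24 = 9n(14n-u-2) + (2u+12)(14n-u-2); both groups contain (14n-u-2), giving (9n+2u+12)(14n-u-2).

(14n-u-2)(4n-12u-13)(9n+2u+12)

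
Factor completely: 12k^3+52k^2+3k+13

(3k+13)(4k^2+1)

Group as (12k^3+3k) + (52k^2+13) = 3k(4k^2+1) + 13(4k^2+1).
Both groups share the factor (4k^2+1).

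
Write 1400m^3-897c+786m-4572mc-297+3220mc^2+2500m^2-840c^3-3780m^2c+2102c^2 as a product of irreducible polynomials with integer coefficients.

Group: 10m(140m^2-308mc+124m+168c^2-118c-33) + (-5c+9)(140m^2-308mc+124m+168c^2-118c-33); both groups contain (140m^2-308mc+124m+168c^2-118c-33), so (10m-5c+9) is a factor with cofactor 140m^2-308mc+124m+168c^2-118c-33.
The cofactor groups again: 140m^2-308mc+124m+168c^2-118c-33 = 14m(10m-12c+11) + (-14c-3)(10m-12c+11); both groups contain (10m-12c+11), giving (14m-14c-3)(10m-12c+11).

(10m-12c+11)(14m-14c-3)(10m-5c+9)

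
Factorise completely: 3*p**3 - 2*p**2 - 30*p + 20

(3*p - 2)*(p**2 - 10)

Group as (3*p**3 - 30*p) + (-2*p**2 + 20) = 3*p*(p**2 - 10) - 2*(p**2 - 10).
Both groups share the factor (p**2 - 10).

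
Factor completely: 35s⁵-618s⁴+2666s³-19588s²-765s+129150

(5s-14)(7s+15)(s-15)(s²-2s+41)

By the rational root theorem, s = 14/5 is a root, giving the factor (5s-14) and quotient 7s⁴-104s³+242s²-3240s-9225.
Next, s = 15 is a root, so (s-15) divides it; the quotient is 7s³+s²+257s+615.
Then s = -15/7 is a root, so (7s+15) is a factor; dividing leaves s²-2s+41.
The quadratic s²-2s+41 has discriminant -160 < 0 and is irreducible over ℤ.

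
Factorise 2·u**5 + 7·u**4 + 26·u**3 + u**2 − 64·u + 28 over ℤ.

(2·u − 1)·(u + 2)·(u − 1)·(u**2 + 3·u + 14)

Among the possible rational roots, u = 1/2 is a root, so (2·u − 1) is a factor; dividing leaves u**4 + 4·u**3 + 15·u**2 + 8·u − 28.
Next, u = 1 is a root, giving the factor (u − 1) and quotient u**3 + 5·u**2 + 20·u + 28.
Next, u = −2 is a root, giving the factor (u + 2) and quotient u**2 + 3·u + 14.
The quadratic u**2 + 3·u + 14 has discriminant −47 < 0 and is irreducible over ℤ.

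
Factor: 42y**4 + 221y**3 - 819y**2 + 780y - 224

Testing divisors of the constant over divisors of the leading coefficient, y = -8 is a root, giving the factor (y + 8) and quotient 42y**3 - 115y**2 + 101y - 28.
Continuing, y = 4/7 is a root, so (7y - 4) divides it; the quotient is 6y**2 - 13y + 7.
The remaining quadratic factors as (6y - 7)(y - 1).

(6y - 7)(7y - 4)(y + 8)(y - 1)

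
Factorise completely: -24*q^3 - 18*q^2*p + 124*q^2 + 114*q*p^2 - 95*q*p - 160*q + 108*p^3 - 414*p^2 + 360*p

Group: 4*q*(-6*q^2 - 18*q*p + 31*q - 12*p^2 + 46*p - 40) - 9*p*(-6*q^2 - 18*q*p + 31*q - 12*p^2 + 46*p - 40); both groups contain (-6*q^2 - 18*q*p + 31*q - 12*p^2 + 46*p - 40), so (4*q - 9*p) is a factor with cofactor -6*q^2 - 18*q*p + 31*q - 12*p^2 + 46*p - 40.
The cofactor groups again: -6*q^2 - 18*q*p + 31*q - 12*p^2 + 46*p - 40 = -3*q*(2*q + 2*p - 5) + (-6*p + 8)*(2*q + 2*p - 5); both groups contain (2*q + 2*p - 5), giving -(3*q + 6*p - 8)*(2*q + 2*p - 5).

-(4*q - 9*p)*(2*q + 2*p - 5)*(3*q + 6*p - 8)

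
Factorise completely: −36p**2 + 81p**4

9p**2(3p + 2)(3p − 2)

Factor out 9p**2, leaving 9p**2 − 4, which is a difference of two squares.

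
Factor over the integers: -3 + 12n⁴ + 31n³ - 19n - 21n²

(3n + 1)(4n + 1)(n + 3)(n - 1)

Testing divisors of the constant over divisors of the leading coefficient, n = -1/4 is a root, so (4n + 1) divides it; the quotient is 3n³ + 7n² - 7n - 3.
Next, n = 1 is a root, so (n - 1) is a factor; dividing leaves 3n² + 10n + 3.
The remaining quadratic factors as (3n + 1)(n + 3).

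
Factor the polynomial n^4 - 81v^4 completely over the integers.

(n + 3v)(n - 3v)(n^2 + 9v^2)

Write as (n^2)² − (9v^2)², then factor n^2 - 9v^2 once more.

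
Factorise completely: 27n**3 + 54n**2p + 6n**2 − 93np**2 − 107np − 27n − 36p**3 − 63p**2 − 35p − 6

(3n − 4p − 3)(9n + 3p + 2)(n + 3p + 1)

Group: 9n(3n**2 + 5np − 12p**2 − 13p − 3) + (3p + 2)(3n**2 + 5np − 12p**2 − 13p − 3); both groups contain (3n**2 + 5np − 12p**2 − 13p − 3), so (9n + 3p + 2) is a factor with cofactor 3n**2 + 5np − 12p**2 − 13p − 3.
The cofactor groups again: 3n**2 + 5np − 12p**2 − 13p − 3 = n(3n − 4p − 3) + (3p + 1)(3n − 4p − 3); both groups contain (3n − 4p − 3), giving (n + 3p + 1)(3n − 4p − 3).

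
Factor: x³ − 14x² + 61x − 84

(x − 3)(x − 4)(x − 7)

Testing divisors of the constant over divisors of the leading coefficient, x = 7 is a root, giving the factor (x − 7) and quotient x² − 7x + 12.
The remaining quadratic factors as (x − 3)(x − 4).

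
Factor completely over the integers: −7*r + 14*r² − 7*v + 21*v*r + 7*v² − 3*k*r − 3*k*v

Group: −v*(3*k − 7*v − 14*r + 7) − r*(3*k − 7*v − 14*r + 7); both groups contain (3*k − 7*v − 14*r + 7).

−(3*k − 7*v − 14*r + 7)*(v + r)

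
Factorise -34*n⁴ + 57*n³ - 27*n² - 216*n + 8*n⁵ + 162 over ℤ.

By the rational root theorem, n = -3/2 is a root, giving the factor (2*n + 3) and quotient 4*n⁴ - 23*n³ + 63*n² - 108*n + 54.
Then n = 3 is a root, so (n - 3) divides it; the quotient is 4*n³ - 11*n² + 30*n - 18.
Next, n = 3/4 is a root, giving the factor (4*n - 3) and quotient n² - 2*n + 6.
The quadratic n² - 2*n + 6 has discriminant -20 < 0 and is irreducible over ℤ.

(2*n + 3)*(4*n - 3)*(n - 3)*(n² - 2*n + 6)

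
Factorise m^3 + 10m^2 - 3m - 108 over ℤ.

By the rational root theorem, m = 3 is a root, giving the factor (m - 3) and quotient m^2 + 13m + 36.
The remaining quadratic factors as (m + 4)(m + 9).

(m + 4)(m + 9)(m - 3)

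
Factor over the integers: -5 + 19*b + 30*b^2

(5*b - 1)*(6*b + 5)

Need a pair with product 30·(-5) = -150 and sum 19: that's 25 and -6.
Split the middle term: 30*b^2 + 25*b - 6*b - 5 = 5*b*(6*b + 5) - (6*b + 5).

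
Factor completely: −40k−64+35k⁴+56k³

Group as (35k⁴−40k) + (56k³−64) = 5k(7k³−8) + 8(7k³−8).
Both groups share the factor (7k³−8).

(5k+8)(7k³−8)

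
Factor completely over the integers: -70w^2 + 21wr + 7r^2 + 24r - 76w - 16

-(14w - 7r + 4)(5w + r + 4)

Group: -5w(14w - 7r + 4) + (-r - 4)(14w - 7r + 4); both groups contain (14w - 7r + 4).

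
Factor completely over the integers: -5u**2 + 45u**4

Factor out 5u**2, leaving 9u**2 - 1, which is a difference of two squares.

5u**2(3u + 1)(3u - 1)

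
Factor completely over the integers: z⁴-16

(z+2)*(z-2)*(z²+4)

Write as (z²)² − (4)², then factor z²-4 once more.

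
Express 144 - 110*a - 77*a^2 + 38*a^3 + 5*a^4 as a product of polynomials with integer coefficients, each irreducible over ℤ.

(5*a + 8)*(a + 9)*(a - 1)*(a - 2)

Testing divisors of the constant over divisors of the leading coefficient, a = -8/5 is a root, giving the factor (5*a + 8) and quotient a^3 + 6*a^2 - 25*a + 18.
Next, a = -9 is a root, so (a + 9) divides it; the quotient is a^2 - 3*a + 2.
The remaining quadratic factors as (a - 1)(a - 2).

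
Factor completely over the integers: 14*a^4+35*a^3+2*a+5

(2*a+5)*(7*a^3+1)

Group as (14*a^4+2*a) + (35*a^3+5) = 2*a*(7*a^3+1) + 5*(7*a^3+1).
Both groups share the factor (7*a^3+1).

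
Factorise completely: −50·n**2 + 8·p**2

Factor out 2, leaving 4·p**2 − 25·n**2, which is a difference of two squares.

2·(2·p − 5·n)·(2·p + 5·n)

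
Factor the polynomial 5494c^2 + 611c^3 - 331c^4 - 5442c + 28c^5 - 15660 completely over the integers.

Trying the rational-root candidates, c = 9/4 is a root, giving the factor (4c - 9) and quotient 7c^4 - 67c^3 + 2c^2 + 1378c + 1740.
Then c = -3 is a root, so (c + 3) divides it; the quotient is 7c^3 - 88c^2 + 266c + 580.
Continuing, c = -10/7 is a root, giving the factor (7c + 10) and quotient c^2 - 14c + 58.
The quadratic c^2 - 14c + 58 has discriminant -36 < 0 and is irreducible over ℤ.

(4c - 9)(7c + 10)(c + 3)(c^2 - 14c + 58)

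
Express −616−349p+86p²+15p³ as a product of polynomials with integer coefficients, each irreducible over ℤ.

Testing divisors of the constant over divisors of the leading coefficient, p = −7/5 is a root, giving the factor (5p+7) and quotient 3p²+13p−88.
The remaining quadratic factors as (3p−11)(p+8).

(3p−11)(5p+7)(p+8)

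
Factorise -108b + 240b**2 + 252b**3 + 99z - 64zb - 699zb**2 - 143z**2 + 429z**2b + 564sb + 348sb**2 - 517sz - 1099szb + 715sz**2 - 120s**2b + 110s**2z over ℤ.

(11z - 12b)(2s + 13z - 7b - 9)(5s + 3b - 1)

Group: 2s(55sz - 60sb + 33zb - 11z - 36b**2 + 12b) + (13z - 7b - 9)(55sz - 60sb + 33zb - 11z - 36b**2 + 12b); both groups contain (55sz - 60sb + 33zb - 11z - 36b**2 + 12b), so (2s + 13z - 7b - 9) is a factor with cofactor 55sz - 60sb + 33zb - 11z - 36b**2 + 12b.
The cofactor groups again: 55sz - 60sb + 33zb - 11z - 36b**2 + 12b = 5s(11z - 12b) + (3b - 1)(11z - 12b); both groups contain (11z - 12b), giving (5s + 3b - 1)(11z - 12b).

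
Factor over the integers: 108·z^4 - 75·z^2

Pull out the common factor 3·z^2; 36·z^2 - 25 is a difference of squares.

3·z^2·(6·z + 5)·(6·z - 5)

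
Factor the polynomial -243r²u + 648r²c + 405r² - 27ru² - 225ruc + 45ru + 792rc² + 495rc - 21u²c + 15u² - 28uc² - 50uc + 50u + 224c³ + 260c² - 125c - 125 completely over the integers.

-(3u - 8c - 5)(9r + u + 4c + 5)(9r + 7c - 5)

Group: 3u(-81r² - 9ru - 99rc - 7uc + 5u - 28c² - 15c + 25) + (-8c - 5)(-81r² - 9ru - 99rc - 7uc + 5u - 28c² - 15c + 25); both groups contain (-81r² - 9ru - 99rc - 7uc + 5u - 28c² - 15c + 25), so (3u - 8c - 5) is a factor with cofactor -81r² - 9ru - 99rc - 7uc + 5u - 28c² - 15c + 25.
The cofactor groups again: -81r² - 9ru - 99rc - 7uc + 5u - 28c² - 15c + 25 = -9r(9r + 7c - 5) + (-u - 4c - 5)(9r + 7c - 5); both groups contain (9r + 7c - 5), giving -(9r + u + 4c + 5)(9r + 7c - 5).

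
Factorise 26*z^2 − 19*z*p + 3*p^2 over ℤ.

(13*z − 3*p)*(2*z − p)

Group: 2*z*(13*z − 3*p) − p*(13*z − 3*p); both groups contain (13*z − 3*p).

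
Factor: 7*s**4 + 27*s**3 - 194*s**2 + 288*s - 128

(7*s - 8)*(s + 8)*(s - 1)*(s - 2)

Testing divisors of the constant over divisors of the leading coefficient, s = 8/7 is a root, so (7*s - 8) divides it; the quotient is s**3 + 5*s**2 - 22*s + 16.
Then s = 1 is a root, so (s - 1) divides it; the quotient is s**2 + 6*s - 16.
The remaining quadratic factors as (s + 8)(s - 2).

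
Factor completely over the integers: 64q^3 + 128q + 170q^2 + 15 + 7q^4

(7q + 1)(q + 1)(q + 3)(q + 5)

Trying the rational-root candidates, q = -3 is a root, so (q + 3) divides it; the quotient is 7q^3 + 43q^2 + 41q + 5.
Then q = -5 is a root, so (q + 5) divides it; the quotient is 7q^2 + 8q + 1.
The remaining quadratic factors as (q + 1)(7q + 1).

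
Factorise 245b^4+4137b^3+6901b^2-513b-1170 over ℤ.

(5b-2)(7b+13)(7b+3)(b+15)

Among the possible rational roots, b = 2/5 is a root, so (5b-2) divides it; the quotient is 49b^3+847b^2+1719b+585.
Next, b = -15 is a root, so (b+15) is a factor; dividing leaves 49b^2+112b+39.
The remaining quadratic factors as (7b+3)(7b+13).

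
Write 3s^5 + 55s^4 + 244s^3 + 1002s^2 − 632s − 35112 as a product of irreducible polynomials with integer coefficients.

(3s − 11)(s + 14)(s + 6)(s^2 + 2s + 38)

Trying the rational-root candidates, s = 11/3 is a root, so (3s − 11) divides it; the quotient is s^4 + 22s^3 + 162s^2 + 928s + 3192.
Next, s = −6 is a root, giving the factor (s + 6) and quotient s^3 + 16s^2 + 66s + 532.
Continuing, s = −14 is a root, giving the factor (s + 14) and quotient s^2 + 2s + 38.
The quadratic s^2 + 2s + 38 has discriminant −148 < 0 and is irreducible over ℤ.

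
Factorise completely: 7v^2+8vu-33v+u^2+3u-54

Group: 7v(v+u-6) + (u+9)(v+u-6); both groups contain (v+u-6).

(7v+u+9)(v+u-6)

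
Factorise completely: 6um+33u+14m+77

(2m+11)(3u+7)

Group as (6um+33u) + (14m+77) = 3u(2m+11) + 7(2m+11).
Both groups share the factor (2m+11).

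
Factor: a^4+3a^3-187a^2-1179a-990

Among the possible rational roots, a = -6 is a root, giving the factor (a+6) and quotient a^3-3a^2-169a-165.
Next, a = -11 is a root, giving the factor (a+11) and quotient a^2-14a-15.
The remaining quadratic factors as (a-15)(a+1).

(a+1)(a+11)(a+6)(a-15)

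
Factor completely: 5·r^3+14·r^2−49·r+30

(5·r−6)·(r+5)·(r−1)

Trying the rational-root candidates, r = 6/5 is a root, giving the factor (5·r−6) and quotient r^2+4·r−5.
The remaining quadratic factors as (r+5)(r−1).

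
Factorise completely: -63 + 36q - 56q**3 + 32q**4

Group as (32q**4 + 36q) + (-56q**3 - 63) = 4q(8q**3 + 9) - 7(8q**3 + 9).
Both groups share the factor (8q**3 + 9).

(4q - 7)(8q**3 + 9)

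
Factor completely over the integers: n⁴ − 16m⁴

(n − 2m)(n + 2m)(n² + 4m²)

Difference of squares twice: with A = n and B = 2m, A⁴ − B⁴ = (A² − B²)(A² + B²), and A² − B² factors again.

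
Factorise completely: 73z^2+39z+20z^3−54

Among the possible rational roots, z = −2 is a root, so (z+2) is a factor; dividing leaves 20z^2+33z−27.
The remaining quadratic factors as (4z+9)(5z−3).

(4z+9)(5z−3)(z+2)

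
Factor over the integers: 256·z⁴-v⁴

(4·z-v)·(4·z+v)·(16·z²+v²)

Write as (16·z²)² − (v²)², then factor 16·z²-v² once more.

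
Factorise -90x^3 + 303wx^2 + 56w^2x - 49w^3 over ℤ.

Group: 7w(-7w^2 + 6wx + 45x^2) - 2x(-7w^2 + 6wx + 45x^2); both groups contain (-7w^2 + 6wx + 45x^2), so (7w - 2x) is a factor with cofactor -7w^2 + 6wx + 45x^2.
The cofactor groups again: -7w^2 + 6wx + 45x^2 = -w(7w + 15x) + 3x(7w + 15x); both groups contain (7w + 15x), giving -(w - 3x)(7w + 15x).

-(7w + 15x)(7w - 2x)(w - 3x)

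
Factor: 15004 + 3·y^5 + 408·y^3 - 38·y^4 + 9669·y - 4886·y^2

Among the possible rational roots, y = 11 is a root, so (y - 11) is a factor; dividing leaves 3·y^4 - 5·y^3 + 353·y^2 - 1003·y - 1364.
Continuing, y = 11/3 is a root, so (3·y - 11) divides it; the quotient is y^3 + 2·y^2 + 125·y + 124.
Continuing, y = -1 is a root, so (y + 1) divides it; the quotient is y^2 + y + 124.
The quadratic y^2 + y + 124 has discriminant -495 < 0 and is irreducible over ℤ.

(3·y - 11)·(y + 1)·(y - 11)·(y^2 + y + 124)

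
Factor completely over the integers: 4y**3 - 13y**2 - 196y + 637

Trying the rational-root candidates, y = 7 is a root, giving the factor (y - 7) and quotient 4y**2 + 15y - 91.
The remaining quadratic factors as (4y - 13)(y + 7).

(4y - 13)(y + 7)(y - 7)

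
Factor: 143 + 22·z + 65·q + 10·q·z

(2·z + 13)·(5·q + 11)

Group as (10·q·z + 65·q) + (22·z + 143) = 5·q·(2·z + 13) + 11·(2·z + 13).
Both groups share the factor (2·z + 13).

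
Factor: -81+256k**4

(4k+3)(4k-3)(16k**2+9)

Write as (16k**2)² − (9)², then factor 16k**2-9 once more.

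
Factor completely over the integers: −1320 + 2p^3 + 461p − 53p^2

Among the possible rational roots, p = 11 is a root, so (p − 11) divides it; the quotient is 2p^2 − 31p + 120.
The remaining quadratic factors as (2p − 15)(p − 8).

(2p − 15)(p − 11)(p − 8)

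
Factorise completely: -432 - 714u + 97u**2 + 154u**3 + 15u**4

(3u + 8)(5u + 3)(u + 9)(u - 2)

Trying the rational-root candidates, u = 2 is a root, giving the factor (u - 2) and quotient 15u**3 + 184u**2 + 465u + 216.
Then u = -3/5 is a root, so (5u + 3) divides it; the quotient is 3u**2 + 35u + 72.
The remaining quadratic factors as (3u + 8)(u + 9).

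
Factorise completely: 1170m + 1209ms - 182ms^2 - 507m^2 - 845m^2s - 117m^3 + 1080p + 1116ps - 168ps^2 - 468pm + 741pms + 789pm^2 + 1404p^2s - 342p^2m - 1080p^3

Group: 6p(-180p^2 - 87pm + 24ps - 180p + 117m^2 + 26ms - 195m) + (-m - 7s - 6)(-180p^2 - 87pm + 24ps - 180p + 117m^2 + 26ms - 195m); both groups contain (-180p^2 - 87pm + 24ps - 180p + 117m^2 + 26ms - 195m), so (6p - m - 7s - 6) is a factor with cofactor -180p^2 - 87pm + 24ps - 180p + 117m^2 + 26ms - 195m.
The cofactor groups again: -180p^2 - 87pm + 24ps - 180p + 117m^2 + 26ms - 195m = -12p(15p - 9m - 2s + 15) - 13m(15p - 9m - 2s + 15); both groups contain (15p - 9m - 2s + 15), giving -(12p + 13m)(15p - 9m - 2s + 15).

-(15p - 9m - 2s + 15)(6p - m - 7s - 6)(12p + 13m)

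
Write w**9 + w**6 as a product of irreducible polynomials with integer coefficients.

Pull out the common factor w**6, leaving w**3 + 1.
Recognize a sum of cubes with the parts 1 and w.

w**6(w + 1)(w**2 - w + 1)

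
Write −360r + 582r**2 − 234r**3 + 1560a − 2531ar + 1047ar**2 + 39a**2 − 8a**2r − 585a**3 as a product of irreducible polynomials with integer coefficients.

−(13a − 3r)(5a − 6r + 8)(9a + 13r − 15)

Group: 13a(−45a**2 − 11ar + 3a + 78r**2 − 194r + 120) − 3r(−45a**2 − 11ar + 3a + 78r**2 − 194r + 120); both groups contain (−45a**2 − 11ar + 3a + 78r**2 − 194r + 120), so (13a − 3r) is a factor with cofactor −45a**2 − 11ar + 3a + 78r**2 − 194r + 120.
The cofactor groups again: −45a**2 − 11ar + 3a + 78r**2 − 194r + 120 = −5a(9a + 13r − 15) + (6r − 8)(9a + 13r − 15); both groups contain (9a + 13r − 15), giving −(5a − 6r + 8)(9a + 13r − 15).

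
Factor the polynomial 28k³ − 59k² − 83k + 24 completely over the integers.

(4k − 1)(7k + 8)(k − 3)

Trying the rational-root candidates, k = −8/7 is a root, so (7k + 8) is a factor; dividing leaves 4k² − 13k + 3.
The remaining quadratic factors as (k − 3)(4k − 1).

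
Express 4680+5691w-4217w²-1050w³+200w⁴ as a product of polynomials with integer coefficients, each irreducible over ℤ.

Testing divisors of the constant over divisors of the leading coefficient, w = -13/4 is a root, so (4w+13) is a factor; dividing leaves 50w³-425w²+327w+360.
Then w = -3/5 is a root, giving the factor (5w+3) and quotient 10w²-91w+120.
The remaining quadratic factors as (5w-8)(2w-15).

(2w-15)(4w+13)(5w+3)(5w-8)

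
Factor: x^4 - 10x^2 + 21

(x^2 - 3)(x^2 - 7)

Substitute u = x^2 to get a quadratic in u, then factor.
x^2 - 3 is irreducible over ℤ (3 is not a perfect square).
x^2 - 7 is irreducible over ℤ (7 is not a perfect square).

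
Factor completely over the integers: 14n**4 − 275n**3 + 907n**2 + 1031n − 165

By the rational root theorem, n = 15 is a root, so (n − 15) is a factor; dividing leaves 14n**3 − 65n**2 − 68n + 11.
Then n = −1 is a root, giving the factor (n + 1) and quotient 14n**2 − 79n + 11.
The remaining quadratic factors as (7n − 1)(2n − 11).

(2n − 11)(7n − 1)(n + 1)(n − 15)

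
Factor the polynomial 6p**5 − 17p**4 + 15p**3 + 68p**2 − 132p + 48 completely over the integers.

(2p − 1)(3p − 4)(p + 2)(p**2 − 3p + 6)

Testing divisors of the constant over divisors of the leading coefficient, p = −2 is a root, so (p + 2) is a factor; dividing leaves 6p**4 − 29p**3 + 73p**2 − 78p + 24.
Then p = 4/3 is a root, so (3p − 4) is a factor; dividing leaves 2p**3 − 7p**2 + 15p − 6.
Continuing, p = 1/2 is a root, so (2p − 1) divides it; the quotient is p**2 − 3p + 6.
The quadratic p**2 − 3p + 6 has discriminant −15 < 0 and is irreducible over ℤ.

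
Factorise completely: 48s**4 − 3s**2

Every term has a factor of 3s**2. Then 16s**2 − 1 = (4s)² − (1)².

3s**2(4s + 1)(4s − 1)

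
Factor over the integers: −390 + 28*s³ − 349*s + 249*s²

Among the possible rational roots, s = −10 is a root, so (s + 10) is a factor; dividing leaves 28*s² − 31*s − 39.
The remaining quadratic factors as (4*s + 3)(7*s − 13).

(4*s + 3)*(7*s − 13)*(s + 10)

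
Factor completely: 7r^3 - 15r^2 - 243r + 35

Trying the rational-root candidates, r = 7 is a root, so (r - 7) divides it; the quotient is 7r^2 + 34r - 5.
The remaining quadratic factors as (7r - 1)(r + 5).

(7r - 1)(r + 5)(r - 7)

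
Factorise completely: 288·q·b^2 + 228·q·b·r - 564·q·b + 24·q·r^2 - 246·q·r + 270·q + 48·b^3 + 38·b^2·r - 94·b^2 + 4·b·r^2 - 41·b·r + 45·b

(6·b + 4·r - 5)·(8·b + r - 9)·(6·q + b)

Group: 6·q·(48·b^2 + 38·b·r - 94·b + 4·r^2 - 41·r + 45) + b·(48·b^2 + 38·b·r - 94·b + 4·r^2 - 41·r + 45); both groups contain (48·b^2 + 38·b·r - 94·b + 4·r^2 - 41·r + 45), so (6·q + b) is a factor with cofactor 48·b^2 + 38·b·r - 94·b + 4·r^2 - 41·r + 45.
The cofactor groups again: 48·b^2 + 38·b·r - 94·b + 4·r^2 - 41·r + 45 = 6·b·(8·b + r - 9) + (4·r - 5)·(8·b + r - 9); both groups contain (8·b + r - 9), giving (6·b + 4·r - 5)·(8·b + r - 9).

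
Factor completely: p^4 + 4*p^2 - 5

(p + 1)*(p - 1)*(p^2 + 5)

Substitute u = p^2 to get a quadratic in u, then factor.
p^2 - 1 is a difference of squares.
p^2 + 5 is irreducible over ℤ (always positive, so no real roots).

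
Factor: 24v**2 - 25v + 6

Need a pair with product 24·6 = 144 and sum -25: that's -16 and -9.
Split the middle term: 24v**2 - 16v - 9v + 6 = 8v(3v - 2) - 3(3v - 2).

(3v - 2)(8v - 3)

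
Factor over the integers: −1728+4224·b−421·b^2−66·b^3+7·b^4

(7·b−3)·(b+8)·(b−8)·(b−9)

Among the possible rational roots, b = −8 is a root, so (b+8) divides it; the quotient is 7·b^3−122·b^2+555·b−216.
Next, b = 9 is a root, giving the factor (b−9) and quotient 7·b^2−59·b+24.
The remaining quadratic factors as (b−8)(7·b−3).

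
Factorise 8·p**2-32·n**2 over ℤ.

8·(p-2·n)·(p+2·n)

Every term has a factor of 8. Then p**2-4·n**2 = (p)² − (2·n)².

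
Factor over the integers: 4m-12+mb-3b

(b+4)(m-3)

Group as (mb+4m) + (-3b-12) = m(b+4) - 3(b+4).
Both groups share the factor (b+4).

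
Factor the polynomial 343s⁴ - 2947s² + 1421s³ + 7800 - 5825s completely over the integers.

(7s + 15)(7s - 13)(7s - 8)(s + 5)

Trying the rational-root candidates, s = 13/7 is a root, so (7s - 13) divides it; the quotient is 49s³ + 294s² + 125s - 600.
Next, s = -5 is a root, so (s + 5) is a factor; dividing leaves 49s² + 49s - 120.
The remaining quadratic factors as (7s + 15)(7s - 8).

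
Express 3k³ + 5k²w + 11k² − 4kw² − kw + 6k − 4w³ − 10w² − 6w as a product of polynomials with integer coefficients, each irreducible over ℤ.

Group: 3k(k² + kw + 3k − 2w² − 3w) + (2w + 2)(k² + kw + 3k − 2w² − 3w); both groups contain (k² + kw + 3k − 2w² − 3w), so (3k + 2w + 2) is a factor with cofactor k² + kw + 3k − 2w² − 3w.
The cofactor groups again: k² + kw + 3k − 2w² − 3w = k(k + 2w + 3) − w(k + 2w + 3); both groups contain (k + 2w + 3), giving (k − w)(k + 2w + 3).

(3k + 2w + 2)(k + 2w + 3)(k − w)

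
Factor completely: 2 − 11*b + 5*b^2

(5*b − 1)*(b − 2)

Need a pair with product 5·2 = 10 and sum −11: that's −10 and −1.
Split the middle term: 5*b^2 − 10*b − b + 2 = 5*b*(b − 2) − (b − 2).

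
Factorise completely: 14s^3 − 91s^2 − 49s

Pull out the common factor 7s, then factor the remaining trinomial.

7s(2s + 1)(s − 7)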